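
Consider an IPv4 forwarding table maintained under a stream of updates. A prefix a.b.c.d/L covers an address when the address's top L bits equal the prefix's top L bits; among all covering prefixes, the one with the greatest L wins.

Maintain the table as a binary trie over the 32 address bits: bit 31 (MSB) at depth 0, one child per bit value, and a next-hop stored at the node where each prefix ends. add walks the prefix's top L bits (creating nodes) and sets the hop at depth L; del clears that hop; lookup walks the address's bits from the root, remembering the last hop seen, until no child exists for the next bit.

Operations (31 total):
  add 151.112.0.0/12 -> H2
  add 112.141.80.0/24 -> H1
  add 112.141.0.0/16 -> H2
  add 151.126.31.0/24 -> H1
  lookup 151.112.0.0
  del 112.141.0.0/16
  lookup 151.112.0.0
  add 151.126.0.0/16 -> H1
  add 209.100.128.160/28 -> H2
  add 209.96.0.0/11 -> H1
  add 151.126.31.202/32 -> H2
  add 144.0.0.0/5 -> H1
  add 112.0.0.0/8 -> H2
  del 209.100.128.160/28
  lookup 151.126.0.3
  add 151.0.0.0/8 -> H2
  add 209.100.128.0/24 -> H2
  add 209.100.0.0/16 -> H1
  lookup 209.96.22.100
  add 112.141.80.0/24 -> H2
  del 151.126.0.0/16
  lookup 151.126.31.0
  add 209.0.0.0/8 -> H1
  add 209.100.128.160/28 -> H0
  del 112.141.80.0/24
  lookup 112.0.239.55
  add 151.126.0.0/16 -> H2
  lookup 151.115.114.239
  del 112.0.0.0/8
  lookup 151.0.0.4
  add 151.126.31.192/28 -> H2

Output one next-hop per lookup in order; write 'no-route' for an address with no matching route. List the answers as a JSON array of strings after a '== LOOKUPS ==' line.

Process each operation:
  + 151.112.0.0/12 (H2) depth=12
  + 112.141.80.0/24 (H1) depth=24
  + 112.141.0.0/16 (H2) depth=16
  + 151.126.31.0/24 (H1) depth=24
  ? 151.112.0.0  path d0:-→d1:-→d2:-→d3:-→d4:-→d5:-→d6:-→d7:-→d8:-→d9:-→d10:-→d11:-→d12:H2  best=H2
  del 112.141.0.0/16 (clear depth 16)
  ? 151.112.0.0  path d0:-→d1:-→d2:-→d3:-→d4:-→d5:-→d6:-→d7:-→d8:-→d9:-→d10:-→d11:-→d12:H2  best=H2
  + 151.126.0.0/16 (H1) depth=16
  + 209.100.128.160/28 (H2) depth=28
  + 209.96.0.0/11 (H1) depth=11
  + 151.126.31.202/32 (H2) depth=32
  + 144.0.0.0/5 (H1) depth=5
  + 112.0.0.0/8 (H2) depth=8
  del 209.100.128.160/28 (clear depth 28)
  ? 151.126.0.3  path d0:-→d1:-→d2:-→d3:-→d4:-→d5:H1→d6:-→d7:-→d8:-→d9:-→d10:-→d11:-→d12:H2→d13:-→d14:-→d15:-→d16:H1→d17:-→d18:-→d19:-  best=H1
  + 151.0.0.0/8 (H2) depth=8
  + 209.100.128.0/24 (H2) depth=24
  + 209.100.0.0/16 (H1) depth=16
  ? 209.96.22.100  path d0:-→d1:-→d2:-→d3:-→d4:-→d5:-→d6:-→d7:-→d8:-→d9:-→d10:-→d11:H1→d12:-→d13:-  best=H1
  + 112.141.80.0/24 (H2) depth=24
  del 151.126.0.0/16 (clear depth 16)
  ? 151.126.31.0  path d0:-→d1:-→d2:-→d3:-→d4:-→d5:H1→d6:-→d7:-→d8:H2→d9:-→d10:-→d11:-→d12:H2→d13:-→d14:-→d15:-→d16:-→d17:-→d18:-→d19:-→d20:-→d21:-→d22:-→d23:-→d24:H1  best=H1
  + 209.0.0.0/8 (H1) depth=8
  + 209.100.128.160/28 (H0) depth=28
  del 112.141.80.0/24 (clear depth 24)
  ? 112.0.239.55  path d0:-→d1:-→d2:-→d3:-→d4:-→d5:-→d6:-→d7:-→d8:H2  best=H2
  + 151.126.0.0/16 (H2) depth=16
  ? 151.115.114.239  path d0:-→d1:-→d2:-→d3:-→d4:-→d5:H1→d6:-→d7:-→d8:H2→d9:-→d10:-→d11:-→d12:H2  best=H2
  del 112.0.0.0/8 (clear depth 8)
  ? 151.0.0.4  path d0:-→d1:-→d2:-→d3:-→d4:-→d5:H1→d6:-→d7:-→d8:H2→d9:-  best=H2
  + 151.126.31.192/28 (H2) depth=28

== LOOKUPS ==
["H2","H2","H1","H1","H1","H2","H2","H2"]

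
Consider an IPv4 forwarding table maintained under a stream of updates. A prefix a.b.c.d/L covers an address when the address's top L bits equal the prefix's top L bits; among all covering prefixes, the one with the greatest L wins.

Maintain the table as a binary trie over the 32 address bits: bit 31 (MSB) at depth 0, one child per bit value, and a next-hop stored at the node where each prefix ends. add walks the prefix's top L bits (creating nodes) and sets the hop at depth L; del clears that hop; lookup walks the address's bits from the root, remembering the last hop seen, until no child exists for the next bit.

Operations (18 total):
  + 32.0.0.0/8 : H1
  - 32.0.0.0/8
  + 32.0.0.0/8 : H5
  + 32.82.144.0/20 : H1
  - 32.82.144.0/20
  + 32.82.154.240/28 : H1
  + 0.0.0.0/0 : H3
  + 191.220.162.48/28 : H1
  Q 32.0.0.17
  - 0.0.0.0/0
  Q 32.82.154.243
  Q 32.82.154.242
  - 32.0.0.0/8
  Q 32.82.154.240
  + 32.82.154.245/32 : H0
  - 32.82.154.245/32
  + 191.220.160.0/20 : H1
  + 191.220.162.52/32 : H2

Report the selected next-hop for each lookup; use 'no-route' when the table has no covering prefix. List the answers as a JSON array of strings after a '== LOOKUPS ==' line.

Trace:
  + 32.0.0.0/8 (H1) depth=8
  del 32.0.0.0/8 (clear depth 8)
  + 32.0.0.0/8 (H5) depth=8
  + 32.82.144.0/20 (H1) depth=20
  del 32.82.144.0/20 (clear depth 20)
  + 32.82.154.240/28 (H1) depth=28
  + 0.0.0.0/0 (H3) depth=0
  + 191.220.162.48/28 (H1) depth=28
  Q 32.0.0.17: descend 001000000 ; hops seen [H3,H5] ; pick H5
  del 0.0.0.0/0 (clear depth 0)
  Q 32.82.154.243: descend 0010000001010010100110101111 ; hops seen [H5,H1] ; pick H1
  Q 32.82.154.242: descend 0010000001010010100110101111 ; hops seen [H5,H1] ; pick H1
  del 32.0.0.0/8 (clear depth 8)
  Q 32.82.154.240: descend 0010000001010010100110101111 ; hops seen [H1] ; pick H1
  + 32.82.154.245/32 (H0) depth=32
  del 32.82.154.245/32 (clear depth 32)
  + 191.220.160.0/20 (H1) depth=20
  + 191.220.162.52/32 (H2) depth=32

== LOOKUPS ==
["H5","H1","H1","H1"]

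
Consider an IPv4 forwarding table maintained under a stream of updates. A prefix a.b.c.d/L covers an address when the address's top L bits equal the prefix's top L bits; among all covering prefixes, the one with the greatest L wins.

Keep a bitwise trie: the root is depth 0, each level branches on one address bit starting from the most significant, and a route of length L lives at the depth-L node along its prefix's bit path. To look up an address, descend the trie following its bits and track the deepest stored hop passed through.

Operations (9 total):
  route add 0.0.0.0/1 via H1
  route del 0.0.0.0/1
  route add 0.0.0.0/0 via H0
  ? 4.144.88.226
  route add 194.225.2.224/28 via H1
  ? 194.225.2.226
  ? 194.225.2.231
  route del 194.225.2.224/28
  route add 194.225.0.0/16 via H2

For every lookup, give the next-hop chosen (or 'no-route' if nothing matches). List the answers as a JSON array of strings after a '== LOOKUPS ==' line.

Process each operation:
  + 0.0.0.0/1 (H1) depth=1
  - 0.0.0.0/1 clear@1
  + 0.0.0.0/0 (H0) depth=0
  ? 4.144.88.226  path d0:H0→d1:-  best=H0
  + 194.225.2.224/28 (H1) depth=28
  ? 194.225.2.226  path d0:H0→d1:-→d2:-→d3:-→d4:-→d5:-→d6:-→d7:-→d8:-→d9:-→d10:-→d11:-→d12:-→d13:-→d14:-→d15:-→d16:-→d17:-→d18:-→d19:-→d20:-→d21:-→d22:-→d23:-→d24:-→d25:-→d26:-→d27:-→d28:H1  best=H1
  ? 194.225.2.231  path d0:H0→d1:-→d2:-→d3:-→d4:-→d5:-→d6:-→d7:-→d8:-→d9:-→d10:-→d11:-→d12:-→d13:-→d14:-→d15:-→d16:-→d17:-→d18:-→d19:-→d20:-→d21:-→d22:-→d23:-→d24:-→d25:-→d26:-→d27:-→d28:H1  best=H1
  - 194.225.2.224/28 clear@28
  + 194.225.0.0/16 (H2) depth=16

== LOOKUPS ==
["H0","H1","H1"]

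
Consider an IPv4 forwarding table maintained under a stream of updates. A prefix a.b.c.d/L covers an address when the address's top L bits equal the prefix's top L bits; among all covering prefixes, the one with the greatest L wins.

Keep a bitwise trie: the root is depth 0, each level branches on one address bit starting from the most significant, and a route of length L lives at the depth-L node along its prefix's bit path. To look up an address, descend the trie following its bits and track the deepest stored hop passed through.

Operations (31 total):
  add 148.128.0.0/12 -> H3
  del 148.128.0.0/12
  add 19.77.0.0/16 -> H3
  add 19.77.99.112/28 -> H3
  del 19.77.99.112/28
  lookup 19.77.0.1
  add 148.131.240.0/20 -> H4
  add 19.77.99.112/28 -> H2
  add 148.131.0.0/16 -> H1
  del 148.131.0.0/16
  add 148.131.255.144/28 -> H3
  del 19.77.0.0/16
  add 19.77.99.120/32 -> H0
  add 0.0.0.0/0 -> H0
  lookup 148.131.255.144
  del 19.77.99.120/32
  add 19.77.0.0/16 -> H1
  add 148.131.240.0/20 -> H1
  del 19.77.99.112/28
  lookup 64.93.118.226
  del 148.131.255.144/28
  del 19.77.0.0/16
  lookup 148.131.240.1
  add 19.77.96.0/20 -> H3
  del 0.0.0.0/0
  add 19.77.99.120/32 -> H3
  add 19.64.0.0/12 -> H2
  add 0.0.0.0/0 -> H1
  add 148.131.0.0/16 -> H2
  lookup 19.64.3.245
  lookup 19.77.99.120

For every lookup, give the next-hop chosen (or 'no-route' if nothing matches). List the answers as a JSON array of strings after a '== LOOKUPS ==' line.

Apply in order:
  + 148.128.0.0/12 (H3) depth=12
  del 148.128.0.0/12 (clear depth 12)
  + 19.77.0.0/16 (H3) depth=16
  + 19.77.99.112/28 (H3) depth=28
  del 19.77.99.112/28 (clear depth 28)
  lookup 19.77.0.1: bits 00010011010011010 walk d0:-→d1:-→d2:-→d3:-→d4:-→d5:-→d6:-→d7:-→d8:-→d9:-→d10:-→d11:-→d12:-→d13:-→d14:-→d15:-→d16:H3→d17:- -> H3
  + 148.131.240.0/20 (H4) depth=20
  + 19.77.99.112/28 (H2) depth=28
  + 148.131.0.0/16 (H1) depth=16
  del 148.131.0.0/16 (clear depth 16)
  + 148.131.255.144/28 (H3) depth=28
  del 19.77.0.0/16 (clear depth 16)
  + 19.77.99.120/32 (H0) depth=32
  + 0.0.0.0/0 (H0) depth=0
  lookup 148.131.255.144: bits 1001010010000011111111111001 walk d0:H0→d1:-→d2:-→d3:-→d4:-→d5:-→d6:-→d7:-→d8:-→d9:-→d10:-→d11:-→d12:-→d13:-→d14:-→d15:-→d16:-→d17:-→d18:-→d19:-→d20:H4→d21:-→d22:-→d23:-→d24:-→d25:-→d26:-→d27:-→d28:H3 -> H3
  del 19.77.99.120/32 (clear depth 32)
  + 19.77.0.0/16 (H1) depth=16
  + 148.131.240.0/20 (H1) depth=20
  del 19.77.99.112/28 (clear depth 28)
  lookup 64.93.118.226: bits 0 walk d0:H0→d1:- -> H0
  del 148.131.255.144/28 (clear depth 28)
  del 19.77.0.0/16 (clear depth 16)
  lookup 148.131.240.1: bits 10010100100000111111 walk d0:H0→d1:-→d2:-→d3:-→d4:-→d5:-→d6:-→d7:-→d8:-→d9:-→d10:-→d11:-→d12:-→d13:-→d14:-→d15:-→d16:-→d17:-→d18:-→d19:-→d20:H1 -> H1
  + 19.77.96.0/20 (H3) depth=20
  del 0.0.0.0/0 (clear depth 0)
  + 19.77.99.120/32 (H3) depth=32
  + 19.64.0.0/12 (H2) depth=12
  + 0.0.0.0/0 (H1) depth=0
  + 148.131.0.0/16 (H2) depth=16
  lookup 19.64.3.245: bits 000100110100 walk d0:H1→d1:-→d2:-→d3:-→d4:-→d5:-→d6:-→d7:-→d8:-→d9:-→d10:-→d11:-→d12:H2 -> H2
  lookup 19.77.99.120: bits 00010011010011010110001101111000 walk d0:H1→d1:-→d2:-→d3:-→d4:-→d5:-→d6:-→d7:-→d8:-→d9:-→d10:-→d11:-→d12:H2→d13:-→d14:-→d15:-→d16:-→d17:-→d18:-→d19:-→d20:H3→d21:-→d22:-→d23:-→d24:-→d25:-→d26:-→d27:-→d28:-→d29:-→d30:-→d31:-→d32:H3 -> H3

== LOOKUPS ==
["H3","H3","H0","H1","H2","H3"]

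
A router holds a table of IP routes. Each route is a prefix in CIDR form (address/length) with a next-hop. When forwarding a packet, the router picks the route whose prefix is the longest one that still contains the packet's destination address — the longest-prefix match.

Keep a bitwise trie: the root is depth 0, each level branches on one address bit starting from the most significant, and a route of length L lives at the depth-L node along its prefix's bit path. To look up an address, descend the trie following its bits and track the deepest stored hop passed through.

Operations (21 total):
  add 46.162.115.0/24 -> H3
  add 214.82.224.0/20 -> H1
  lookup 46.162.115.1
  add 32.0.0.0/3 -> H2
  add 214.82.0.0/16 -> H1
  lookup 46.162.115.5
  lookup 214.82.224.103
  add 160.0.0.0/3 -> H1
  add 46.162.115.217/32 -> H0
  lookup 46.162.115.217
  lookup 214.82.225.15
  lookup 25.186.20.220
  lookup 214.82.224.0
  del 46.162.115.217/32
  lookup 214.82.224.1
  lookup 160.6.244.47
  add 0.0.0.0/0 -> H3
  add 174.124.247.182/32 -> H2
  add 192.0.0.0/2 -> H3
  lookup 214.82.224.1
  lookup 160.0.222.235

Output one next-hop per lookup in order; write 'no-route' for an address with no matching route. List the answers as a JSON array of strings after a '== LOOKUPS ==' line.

Apply in order:
  + 46.162.115.0/24 (H3) depth=24
  + 214.82.224.0/20 (H1) depth=20
  ? 46.162.115.1  path d0:-→d1:-→d2:-→d3:-→d4:-→d5:-→d6:-→d7:-→d8:-→d9:-→d10:-→d11:-→d12:-→d13:-→d14:-→d15:-→d16:-→d17:-→d18:-→d19:-→d20:-→d21:-→d22:-→d23:-→d24:H3  best=H3
  + 32.0.0.0/3 (H2) depth=3
  + 214.82.0.0/16 (H1) depth=16
  ? 46.162.115.5  path d0:-→d1:-→d2:-→d3:H2→d4:-→d5:-→d6:-→d7:-→d8:-→d9:-→d10:-→d11:-→d12:-→d13:-→d14:-→d15:-→d16:-→d17:-→d18:-→d19:-→d20:-→d21:-→d22:-→d23:-→d24:H3  best=H3
  ? 214.82.224.103  path d0:-→d1:-→d2:-→d3:-→d4:-→d5:-→d6:-→d7:-→d8:-→d9:-→d10:-→d11:-→d12:-→d13:-→d14:-→d15:-→d16:H1→d17:-→d18:-→d19:-→d20:H1  best=H1
  + 160.0.0.0/3 (H1) depth=3
  + 46.162.115.217/32 (H0) depth=32
  ? 46.162.115.217  path d0:-→d1:-→d2:-→d3:H2→d4:-→d5:-→d6:-→d7:-→d8:-→d9:-→d10:-→d11:-→d12:-→d13:-→d14:-→d15:-→d16:-→d17:-→d18:-→d19:-→d20:-→d21:-→d22:-→d23:-→d24:H3→d25:-→d26:-→d27:-→d28:-→d29:-→d30:-→d31:-→d32:H0  best=H0
  ? 214.82.225.15  path d0:-→d1:-→d2:-→d3:-→d4:-→d5:-→d6:-→d7:-→d8:-→d9:-→d10:-→d11:-→d12:-→d13:-→d14:-→d15:-→d16:H1→d17:-→d18:-→d19:-→d20:H1  best=H1
  ? 25.186.20.220  path d0:-→d1:-→d2:-  best=no-route
  ? 214.82.224.0  path d0:-→d1:-→d2:-→d3:-→d4:-→d5:-→d6:-→d7:-→d8:-→d9:-→d10:-→d11:-→d12:-→d13:-→d14:-→d15:-→d16:H1→d17:-→d18:-→d19:-→d20:H1  best=H1
  del 46.162.115.217/32 (clear depth 32)
  ? 214.82.224.1  path d0:-→d1:-→d2:-→d3:-→d4:-→d5:-→d6:-→d7:-→d8:-→d9:-→d10:-→d11:-→d12:-→d13:-→d14:-→d15:-→d16:H1→d17:-→d18:-→d19:-→d20:H1  best=H1
  ? 160.6.244.47  path d0:-→d1:-→d2:-→d3:H1  best=H1
  + 0.0.0.0/0 (H3) depth=0
  + 174.124.247.182/32 (H2) depth=32
  + 192.0.0.0/2 (H3) depth=2
  ? 214.82.224.1  path d0:H3→d1:-→d2:H3→d3:-→d4:-→d5:-→d6:-→d7:-→d8:-→d9:-→d10:-→d11:-→d12:-→d13:-→d14:-→d15:-→d16:H1→d17:-→d18:-→d19:-→d20:H1  best=H1
  ? 160.0.222.235  path d0:H3→d1:-→d2:-→d3:H1→d4:-  best=H1

== LOOKUPS ==
["H3","H3","H1","H0","H1","no-route","H1","H1","H1","H1","H1"]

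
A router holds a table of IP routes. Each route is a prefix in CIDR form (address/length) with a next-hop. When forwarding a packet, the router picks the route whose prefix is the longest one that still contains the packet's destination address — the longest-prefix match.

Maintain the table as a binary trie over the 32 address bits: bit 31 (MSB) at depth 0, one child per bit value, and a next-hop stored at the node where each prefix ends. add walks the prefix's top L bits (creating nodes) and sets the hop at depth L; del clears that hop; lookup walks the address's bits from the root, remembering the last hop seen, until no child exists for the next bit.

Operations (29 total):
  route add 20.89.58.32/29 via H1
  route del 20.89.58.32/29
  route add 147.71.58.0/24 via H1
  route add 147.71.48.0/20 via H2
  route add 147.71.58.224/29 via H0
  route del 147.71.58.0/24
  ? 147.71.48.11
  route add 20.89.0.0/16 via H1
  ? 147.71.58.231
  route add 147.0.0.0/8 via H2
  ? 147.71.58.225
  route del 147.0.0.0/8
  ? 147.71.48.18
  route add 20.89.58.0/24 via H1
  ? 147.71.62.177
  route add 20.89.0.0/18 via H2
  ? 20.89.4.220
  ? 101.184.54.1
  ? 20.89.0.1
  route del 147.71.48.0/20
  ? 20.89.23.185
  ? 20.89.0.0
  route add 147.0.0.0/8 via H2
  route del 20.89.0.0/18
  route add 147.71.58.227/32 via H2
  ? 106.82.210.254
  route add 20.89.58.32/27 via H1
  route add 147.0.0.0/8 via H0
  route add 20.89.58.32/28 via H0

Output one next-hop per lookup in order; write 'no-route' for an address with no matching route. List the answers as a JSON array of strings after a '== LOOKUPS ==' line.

Apply in order:
  + 20.89.58.32/29 (H1) depth=29
  - 20.89.58.32/29 clear@29
  + 147.71.58.0/24 (H1) depth=24
  + 147.71.48.0/20 (H2) depth=20
  + 147.71.58.224/29 (H0) depth=29
  - 147.71.58.0/24 clear@24
  lookup 147.71.48.11: bits 10010011010001110011 walk d0:-→d1:-→d2:-→d3:-→d4:-→d5:-→d6:-→d7:-→d8:-→d9:-→d10:-→d11:-→d12:-→d13:-→d14:-→d15:-→d16:-→d17:-→d18:-→d19:-→d20:H2 -> H2
  + 20.89.0.0/16 (H1) depth=16
  lookup 147.71.58.231: bits 10010011010001110011101011100 walk d0:-→d1:-→d2:-→d3:-→d4:-→d5:-→d6:-→d7:-→d8:-→d9:-→d10:-→d11:-→d12:-→d13:-→d14:-→d15:-→d16:-→d17:-→d18:-→d19:-→d20:H2→d21:-→d22:-→d23:-→d24:-→d25:-→d26:-→d27:-→d28:-→d29:H0 -> H0
  + 147.0.0.0/8 (H2) depth=8
  lookup 147.71.58.225: bits 10010011010001110011101011100 walk d0:-→d1:-→d2:-→d3:-→d4:-→d5:-→d6:-→d7:-→d8:H2→d9:-→d10:-→d11:-→d12:-→d13:-→d14:-→d15:-→d16:-→d17:-→d18:-→d19:-→d20:H2→d21:-→d22:-→d23:-→d24:-→d25:-→d26:-→d27:-→d28:-→d29:H0 -> H0
  - 147.0.0.0/8 clear@8
  lookup 147.71.48.18: bits 10010011010001110011 walk d0:-→d1:-→d2:-→d3:-→d4:-→d5:-→d6:-→d7:-→d8:-→d9:-→d10:-→d11:-→d12:-→d13:-→d14:-→d15:-→d16:-→d17:-→d18:-→d19:-→d20:H2 -> H2
  + 20.89.58.0/24 (H1) depth=24
  lookup 147.71.62.177: bits 100100110100011100111 walk d0:-→d1:-→d2:-→d3:-→d4:-→d5:-→d6:-→d7:-→d8:-→d9:-→d10:-→d11:-→d12:-→d13:-→d14:-→d15:-→d16:-→d17:-→d18:-→d19:-→d20:H2→d21:- -> H2
  + 20.89.0.0/18 (H2) depth=18
  lookup 20.89.4.220: bits 000101000101100100 walk d0:-→d1:-→d2:-→d3:-→d4:-→d5:-→d6:-→d7:-→d8:-→d9:-→d10:-→d11:-→d12:-→d13:-→d14:-→d15:-→d16:H1→d17:-→d18:H2 -> H2
  lookup 101.184.54.1: bits 0 walk d0:-→d1:- -> no-route
  lookup 20.89.0.1: bits 000101000101100100 walk d0:-→d1:-→d2:-→d3:-→d4:-→d5:-→d6:-→d7:-→d8:-→d9:-→d10:-→d11:-→d12:-→d13:-→d14:-→d15:-→d16:H1→d17:-→d18:H2 -> H2
  - 147.71.48.0/20 clear@20
  lookup 20.89.23.185: bits 000101000101100100 walk d0:-→d1:-→d2:-→d3:-→d4:-→d5:-→d6:-→d7:-→d8:-→d9:-→d10:-→d11:-→d12:-→d13:-→d14:-→d15:-→d16:H1→d17:-→d18:H2 -> H2
  lookup 20.89.0.0: bits 000101000101100100 walk d0:-→d1:-→d2:-→d3:-→d4:-→d5:-→d6:-→d7:-→d8:-→d9:-→d10:-→d11:-→d12:-→d13:-→d14:-→d15:-→d16:H1→d17:-→d18:H2 -> H2
  + 147.0.0.0/8 (H2) depth=8
  - 20.89.0.0/18 clear@18
  + 147.71.58.227/32 (H2) depth=32
  lookup 106.82.210.254: bits 0 walk d0:-→d1:- -> no-route
  + 20.89.58.32/27 (H1) depth=27
  + 147.0.0.0/8 (H0) depth=8
  + 20.89.58.32/28 (H0) depth=28

== LOOKUPS ==
["H2","H0","H0","H2","H2","H2","no-route","H2","H2","H2","no-route"]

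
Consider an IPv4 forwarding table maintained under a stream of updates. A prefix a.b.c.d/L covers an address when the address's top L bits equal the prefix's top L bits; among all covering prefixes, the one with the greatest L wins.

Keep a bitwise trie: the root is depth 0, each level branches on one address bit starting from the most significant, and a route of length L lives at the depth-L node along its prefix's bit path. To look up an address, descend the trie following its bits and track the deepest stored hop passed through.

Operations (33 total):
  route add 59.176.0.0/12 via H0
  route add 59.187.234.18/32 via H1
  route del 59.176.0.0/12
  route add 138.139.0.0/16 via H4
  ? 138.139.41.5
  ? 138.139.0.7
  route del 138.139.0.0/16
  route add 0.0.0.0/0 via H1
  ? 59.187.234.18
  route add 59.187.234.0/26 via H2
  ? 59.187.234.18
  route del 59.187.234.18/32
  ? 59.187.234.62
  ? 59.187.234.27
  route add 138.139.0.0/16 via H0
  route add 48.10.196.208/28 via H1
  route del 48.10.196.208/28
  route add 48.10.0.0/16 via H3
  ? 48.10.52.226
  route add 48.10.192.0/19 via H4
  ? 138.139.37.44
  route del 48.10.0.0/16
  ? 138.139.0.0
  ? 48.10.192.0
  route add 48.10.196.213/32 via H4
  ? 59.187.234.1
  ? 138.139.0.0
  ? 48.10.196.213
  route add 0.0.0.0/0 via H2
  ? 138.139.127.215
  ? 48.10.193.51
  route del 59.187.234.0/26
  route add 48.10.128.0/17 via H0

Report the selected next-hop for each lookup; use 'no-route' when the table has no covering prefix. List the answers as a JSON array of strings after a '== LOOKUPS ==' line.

Process each operation:
  + 59.176.0.0/12 (H0) depth=12
  + 59.187.234.18/32 (H1) depth=32
  - 59.176.0.0/12 clear@12
  + 138.139.0.0/16 (H4) depth=16
  ? 138.139.41.5  path d0:-→d1:-→d2:-→d3:-→d4:-→d5:-→d6:-→d7:-→d8:-→d9:-→d10:-→d11:-→d12:-→d13:-→d14:-→d15:-→d16:H4  best=H4
  ? 138.139.0.7  path d0:-→d1:-→d2:-→d3:-→d4:-→d5:-→d6:-→d7:-→d8:-→d9:-→d10:-→d11:-→d12:-→d13:-→d14:-→d15:-→d16:H4  best=H4
  - 138.139.0.0/16 clear@16
  + 0.0.0.0/0 (H1) depth=0
  ? 59.187.234.18  path d0:H1→d1:-→d2:-→d3:-→d4:-→d5:-→d6:-→d7:-→d8:-→d9:-→d10:-→d11:-→d12:-→d13:-→d14:-→d15:-→d16:-→d17:-→d18:-→d19:-→d20:-→d21:-→d22:-→d23:-→d24:-→d25:-→d26:-→d27:-→d28:-→d29:-→d30:-→d31:-→d32:H1  best=H1
  + 59.187.234.0/26 (H2) depth=26
  ? 59.187.234.18  path d0:H1→d1:-→d2:-→d3:-→d4:-→d5:-→d6:-→d7:-→d8:-→d9:-→d10:-→d11:-→d12:-→d13:-→d14:-→d15:-→d16:-→d17:-→d18:-→d19:-→d20:-→d21:-→d22:-→d23:-→d24:-→d25:-→d26:H2→d27:-→d28:-→d29:-→d30:-→d31:-→d32:H1  best=H1
  - 59.187.234.18/32 clear@32
  ? 59.187.234.62  path d0:H1→d1:-→d2:-→d3:-→d4:-→d5:-→d6:-→d7:-→d8:-→d9:-→d10:-→d11:-→d12:-→d13:-→d14:-→d15:-→d16:-→d17:-→d18:-→d19:-→d20:-→d21:-→d22:-→d23:-→d24:-→d25:-→d26:H2  best=H2
  ? 59.187.234.27  path d0:H1→d1:-→d2:-→d3:-→d4:-→d5:-→d6:-→d7:-→d8:-→d9:-→d10:-→d11:-→d12:-→d13:-→d14:-→d15:-→d16:-→d17:-→d18:-→d19:-→d20:-→d21:-→d22:-→d23:-→d24:-→d25:-→d26:H2→d27:-→d28:-  best=H2
  + 138.139.0.0/16 (H0) depth=16
  + 48.10.196.208/28 (H1) depth=28
  - 48.10.196.208/28 clear@28
  + 48.10.0.0/16 (H3) depth=16
  ? 48.10.52.226  path d0:H1→d1:-→d2:-→d3:-→d4:-→d5:-→d6:-→d7:-→d8:-→d9:-→d10:-→d11:-→d12:-→d13:-→d14:-→d15:-→d16:H3  best=H3
  + 48.10.192.0/19 (H4) depth=19
  ? 138.139.37.44  path d0:H1→d1:-→d2:-→d3:-→d4:-→d5:-→d6:-→d7:-→d8:-→d9:-→d10:-→d11:-→d12:-→d13:-→d14:-→d15:-→d16:H0  best=H0
  - 48.10.0.0/16 clear@16
  ? 138.139.0.0  path d0:H1→d1:-→d2:-→d3:-→d4:-→d5:-→d6:-→d7:-→d8:-→d9:-→d10:-→d11:-→d12:-→d13:-→d14:-→d15:-→d16:H0  best=H0
  ? 48.10.192.0  path d0:H1→d1:-→d2:-→d3:-→d4:-→d5:-→d6:-→d7:-→d8:-→d9:-→d10:-→d11:-→d12:-→d13:-→d14:-→d15:-→d16:-→d17:-→d18:-→d19:H4→d20:-→d21:-  best=H4
  + 48.10.196.213/32 (H4) depth=32
  ? 59.187.234.1  path d0:H1→d1:-→d2:-→d3:-→d4:-→d5:-→d6:-→d7:-→d8:-→d9:-→d10:-→d11:-→d12:-→d13:-→d14:-→d15:-→d16:-→d17:-→d18:-→d19:-→d20:-→d21:-→d22:-→d23:-→d24:-→d25:-→d26:H2→d27:-  best=H2
  ? 138.139.0.0  path d0:H1→d1:-→d2:-→d3:-→d4:-→d5:-→d6:-→d7:-→d8:-→d9:-→d10:-→d11:-→d12:-→d13:-→d14:-→d15:-→d16:H0  best=H0
  ? 48.10.196.213  path d0:H1→d1:-→d2:-→d3:-→d4:-→d5:-→d6:-→d7:-→d8:-→d9:-→d10:-→d11:-→d12:-→d13:-→d14:-→d15:-→d16:-→d17:-→d18:-→d19:H4→d20:-→d21:-→d22:-→d23:-→d24:-→d25:-→d26:-→d27:-→d28:-→d29:-→d30:-→d31:-→d32:H4  best=H4
  + 0.0.0.0/0 (H2) depth=0
  ? 138.139.127.215  path d0:H2→d1:-→d2:-→d3:-→d4:-→d5:-→d6:-→d7:-→d8:-→d9:-→d10:-→d11:-→d12:-→d13:-→d14:-→d15:-→d16:H0  best=H0
  ? 48.10.193.51  path d0:H2→d1:-→d2:-→d3:-→d4:-→d5:-→d6:-→d7:-→d8:-→d9:-→d10:-→d11:-→d12:-→d13:-→d14:-→d15:-→d16:-→d17:-→d18:-→d19:H4→d20:-→d21:-  best=H4
  - 59.187.234.0/26 clear@26
  + 48.10.128.0/17 (H0) depth=17

== LOOKUPS ==
["H4","H4","H1","H1","H2","H2","H3","H0","H0","H4","H2","H0","H4","H0","H4"]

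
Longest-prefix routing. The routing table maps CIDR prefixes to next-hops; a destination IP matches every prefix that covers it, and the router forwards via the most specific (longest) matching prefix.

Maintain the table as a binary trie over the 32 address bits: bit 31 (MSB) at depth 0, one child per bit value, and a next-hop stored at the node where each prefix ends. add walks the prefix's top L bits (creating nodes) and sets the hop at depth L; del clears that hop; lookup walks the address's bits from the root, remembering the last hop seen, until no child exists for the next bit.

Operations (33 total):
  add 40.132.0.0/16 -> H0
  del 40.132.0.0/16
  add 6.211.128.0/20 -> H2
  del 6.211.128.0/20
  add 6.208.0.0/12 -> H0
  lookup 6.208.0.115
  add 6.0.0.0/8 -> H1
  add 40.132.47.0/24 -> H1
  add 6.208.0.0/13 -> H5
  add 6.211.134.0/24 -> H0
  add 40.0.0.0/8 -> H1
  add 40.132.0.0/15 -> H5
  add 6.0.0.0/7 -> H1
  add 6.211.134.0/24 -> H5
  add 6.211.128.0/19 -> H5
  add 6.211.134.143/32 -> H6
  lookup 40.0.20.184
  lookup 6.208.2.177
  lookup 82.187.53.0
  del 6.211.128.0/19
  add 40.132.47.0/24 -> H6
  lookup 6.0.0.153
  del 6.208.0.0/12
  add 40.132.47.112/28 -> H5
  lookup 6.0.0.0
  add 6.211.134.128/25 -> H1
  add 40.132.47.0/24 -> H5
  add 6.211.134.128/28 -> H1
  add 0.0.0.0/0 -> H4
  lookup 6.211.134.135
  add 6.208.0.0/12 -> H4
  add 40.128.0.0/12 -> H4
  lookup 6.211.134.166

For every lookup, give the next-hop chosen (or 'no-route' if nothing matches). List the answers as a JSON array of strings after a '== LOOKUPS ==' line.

Trace:
  add 40.132.0.0/16 -> H0 at depth 16
  - 40.132.0.0/16 clear@16
  add 6.211.128.0/20 -> H2 at depth 20
  - 6.211.128.0/20 clear@20
  add 6.208.0.0/12 -> H0 at depth 12
  lookup 6.208.0.115: bits 00000110110100 walk d0:-→d1:-→d2:-→d3:-→d4:-→d5:-→d6:-→d7:-→d8:-→d9:-→d10:-→d11:-→d12:H0→d13:-→d14:- -> H0
  add 6.0.0.0/8 -> H1 at depth 8
  add 40.132.47.0/24 -> H1 at depth 24
  add 6.208.0.0/13 -> H5 at depth 13
  add 6.211.134.0/24 -> H0 at depth 24
  add 40.0.0.0/8 -> H1 at depth 8
  add 40.132.0.0/15 -> H5 at depth 15
  add 6.0.0.0/7 -> H1 at depth 7
  add 6.211.134.0/24 -> H5 at depth 24
  add 6.211.128.0/19 -> H5 at depth 19
  add 6.211.134.143/32 -> H6 at depth 32
  lookup 40.0.20.184: bits 00101000 walk d0:-→d1:-→d2:-→d3:-→d4:-→d5:-→d6:-→d7:-→d8:H1 -> H1
  lookup 6.208.2.177: bits 00000110110100 walk d0:-→d1:-→d2:-→d3:-→d4:-→d5:-→d6:-→d7:H1→d8:H1→d9:-→d10:-→d11:-→d12:H0→d13:H5→d14:- -> H5
  lookup 82.187.53.0: bits 0 walk d0:-→d1:- -> no-route
  - 6.211.128.0/19 clear@19
  add 40.132.47.0/24 -> H6 at depth 24
  lookup 6.0.0.153: bits 00000110 walk d0:-→d1:-→d2:-→d3:-→d4:-→d5:-→d6:-→d7:H1→d8:H1 -> H1
  - 6.208.0.0/12 clear@12
  add 40.132.47.112/28 -> H5 at depth 28
  lookup 6.0.0.0: bits 00000110 walk d0:-→d1:-→d2:-→d3:-→d4:-→d5:-→d6:-→d7:H1→d8:H1 -> H1
  add 6.211.134.128/25 -> H1 at depth 25
  add 40.132.47.0/24 -> H5 at depth 24
  add 6.211.134.128/28 -> H1 at depth 28
  add 0.0.0.0/0 -> H4 at depth 0
  lookup 6.211.134.135: bits 0000011011010011100001101000 walk d0:H4→d1:-→d2:-→d3:-→d4:-→d5:-→d6:-→d7:H1→d8:H1→d9:-→d10:-→d11:-→d12:-→d13:H5→d14:-→d15:-→d16:-→d17:-→d18:-→d19:-→d20:-→d21:-→d22:-→d23:-→d24:H5→d25:H1→d26:-→d27:-→d28:H1 -> H1
  add 6.208.0.0/12 -> H4 at depth 12
  add 40.128.0.0/12 -> H4 at depth 12
  lookup 6.211.134.166: bits 00000110110100111000011010 walk d0:H4→d1:-→d2:-→d3:-→d4:-→d5:-→d6:-→d7:H1→d8:H1→d9:-→d10:-→d11:-→d12:H4→d13:H5→d14:-→d15:-→d16:-→d17:-→d18:-→d19:-→d20:-→d21:-→d22:-→d23:-→d24:H5→d25:H1→d26:- -> H1

== LOOKUPS ==
["H0","H1","H5","no-route","H1","H1","H1","H1"]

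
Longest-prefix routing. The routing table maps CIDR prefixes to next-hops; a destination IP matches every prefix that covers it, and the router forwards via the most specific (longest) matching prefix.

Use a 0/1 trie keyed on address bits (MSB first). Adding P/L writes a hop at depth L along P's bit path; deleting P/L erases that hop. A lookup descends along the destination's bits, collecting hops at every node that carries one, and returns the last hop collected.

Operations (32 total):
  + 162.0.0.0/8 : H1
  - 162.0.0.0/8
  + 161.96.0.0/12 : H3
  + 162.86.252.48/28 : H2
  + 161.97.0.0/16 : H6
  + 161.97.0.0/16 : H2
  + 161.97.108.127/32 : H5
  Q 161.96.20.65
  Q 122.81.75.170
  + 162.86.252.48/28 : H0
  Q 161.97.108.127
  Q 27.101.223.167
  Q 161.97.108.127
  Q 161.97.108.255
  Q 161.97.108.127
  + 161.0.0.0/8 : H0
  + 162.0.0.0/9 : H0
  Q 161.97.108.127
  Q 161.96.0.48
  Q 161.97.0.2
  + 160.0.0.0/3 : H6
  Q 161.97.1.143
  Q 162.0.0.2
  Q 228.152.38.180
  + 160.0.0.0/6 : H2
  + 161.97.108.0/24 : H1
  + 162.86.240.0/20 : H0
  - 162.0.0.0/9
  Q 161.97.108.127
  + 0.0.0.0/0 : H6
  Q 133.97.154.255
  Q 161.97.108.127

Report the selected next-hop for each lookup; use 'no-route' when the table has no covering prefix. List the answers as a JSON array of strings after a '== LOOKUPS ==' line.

Apply in order:
  + 162.0.0.0/8 (H1) depth=8
  - 162.0.0.0/8 clear@8
  + 161.96.0.0/12 (H3) depth=12
  + 162.86.252.48/28 (H2) depth=28
  + 161.97.0.0/16 (H6) depth=16
  + 161.97.0.0/16 (H2) depth=16
  + 161.97.108.127/32 (H5) depth=32
  Q 161.96.20.65: descend 101000010110000 ; hops seen [H3] ; pick H3
  Q 122.81.75.170: descend ε ; hops seen [∅] ; pick no-route
  + 162.86.252.48/28 (H0) depth=28
  Q 161.97.108.127: descend 10100001011000010110110001111111 ; hops seen [H3,H2,H5] ; pick H5
  Q 27.101.223.167: descend ε ; hops seen [∅] ; pick no-route
  Q 161.97.108.127: descend 10100001011000010110110001111111 ; hops seen [H3,H2,H5] ; pick H5
  Q 161.97.108.255: descend 101000010110000101101100 ; hops seen [H3,H2] ; pick H2
  Q 161.97.108.127: descend 10100001011000010110110001111111 ; hops seen [H3,H2,H5] ; pick H5
  + 161.0.0.0/8 (H0) depth=8
  + 162.0.0.0/9 (H0) depth=9
  Q 161.97.108.127: descend 10100001011000010110110001111111 ; hops seen [H0,H3,H2,H5] ; pick H5
  Q 161.96.0.48: descend 101000010110000 ; hops seen [H0,H3] ; pick H3
  Q 161.97.0.2: descend 10100001011000010 ; hops seen [H0,H3,H2] ; pick H2
  + 160.0.0.0/3 (H6) depth=3
  Q 161.97.1.143: descend 10100001011000010 ; hops seen [H6,H0,H3,H2] ; pick H2
  Q 162.0.0.2: descend 101000100 ; hops seen [H6,H0] ; pick H0
  Q 228.152.38.180: descend 1 ; hops seen [∅] ; pick no-route
  + 160.0.0.0/6 (H2) depth=6
  + 161.97.108.0/24 (H1) depth=24
  + 162.86.240.0/20 (H0) depth=20
  - 162.0.0.0/9 clear@9
  Q 161.97.108.127: descend 10100001011000010110110001111111 ; hops seen [H6,H2,H0,H3,H2,H1,H5] ; pick H5
  + 0.0.0.0/0 (H6) depth=0
  Q 133.97.154.255: descend 10 ; hops seen [H6] ; pick H6
  Q 161.97.108.127: descend 10100001011000010110110001111111 ; hops seen [H6,H6,H2,H0,H3,H2,H1,H5] ; pick H5

== LOOKUPS ==
["H3","no-route","H5","no-route","H5","H2","H5","H5","H3","H2","H2","H0","no-route","H5","H6","H5"]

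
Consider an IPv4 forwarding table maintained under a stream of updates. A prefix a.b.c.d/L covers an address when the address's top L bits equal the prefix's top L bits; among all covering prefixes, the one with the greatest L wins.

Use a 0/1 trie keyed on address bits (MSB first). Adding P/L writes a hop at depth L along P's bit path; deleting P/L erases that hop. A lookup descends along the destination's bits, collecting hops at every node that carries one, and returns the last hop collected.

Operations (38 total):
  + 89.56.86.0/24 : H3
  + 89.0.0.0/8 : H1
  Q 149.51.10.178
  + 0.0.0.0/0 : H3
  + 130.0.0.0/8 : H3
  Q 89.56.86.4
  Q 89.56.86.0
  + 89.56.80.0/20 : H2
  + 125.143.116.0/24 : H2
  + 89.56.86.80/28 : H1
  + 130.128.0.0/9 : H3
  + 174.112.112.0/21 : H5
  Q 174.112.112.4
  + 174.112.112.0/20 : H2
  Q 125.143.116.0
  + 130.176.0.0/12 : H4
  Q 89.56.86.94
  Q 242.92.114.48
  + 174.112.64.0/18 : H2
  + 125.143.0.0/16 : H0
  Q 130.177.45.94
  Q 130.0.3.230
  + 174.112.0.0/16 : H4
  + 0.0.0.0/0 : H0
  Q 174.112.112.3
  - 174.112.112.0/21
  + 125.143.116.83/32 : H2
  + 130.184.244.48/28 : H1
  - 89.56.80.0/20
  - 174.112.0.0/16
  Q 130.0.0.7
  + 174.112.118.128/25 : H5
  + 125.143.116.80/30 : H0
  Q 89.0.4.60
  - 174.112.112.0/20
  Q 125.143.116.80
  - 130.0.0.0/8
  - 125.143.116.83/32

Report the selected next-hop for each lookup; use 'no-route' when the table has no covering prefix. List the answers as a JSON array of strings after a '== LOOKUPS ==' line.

Trace:
  + 89.56.86.0/24 (H3) depth=24
  + 89.0.0.0/8 (H1) depth=8
  Q 149.51.10.178: descend ε ; hops seen [∅] ; pick no-route
  + 0.0.0.0/0 (H3) depth=0
  + 130.0.0.0/8 (H3) depth=8
  Q 89.56.86.4: descend 010110010011100001010110 ; hops seen [H3,H1,H3] ; pick H3
  Q 89.56.86.0: descend 010110010011100001010110 ; hops seen [H3,H1,H3] ; pick H3
  + 89.56.80.0/20 (H2) depth=20
  + 125.143.116.0/24 (H2) depth=24
  + 89.56.86.80/28 (H1) depth=28
  + 130.128.0.0/9 (H3) depth=9
  + 174.112.112.0/21 (H5) depth=21
  Q 174.112.112.4: descend 101011100111000001110 ; hops seen [H3,H5] ; pick H5
  + 174.112.112.0/20 (H2) depth=20
  Q 125.143.116.0: descend 011111011000111101110100 ; hops seen [H3,H2] ; pick H2
  + 130.176.0.0/12 (H4) depth=12
  Q 89.56.86.94: descend 0101100100111000010101100101 ; hops seen [H3,H1,H2,H3,H1] ; pick H1
  Q 242.92.114.48: descend 1 ; hops seen [H3] ; pick H3
  + 174.112.64.0/18 (H2) depth=18
  + 125.143.0.0/16 (H0) depth=16
  Q 130.177.45.94: descend 100000101011 ; hops seen [H3,H3,H3,H4] ; pick H4
  Q 130.0.3.230: descend 10000010 ; hops seen [H3,H3] ; pick H3
  + 174.112.0.0/16 (H4) depth=16
  + 0.0.0.0/0 (H0) depth=0
  Q 174.112.112.3: descend 101011100111000001110 ; hops seen [H0,H4,H2,H2,H5] ; pick H5
  del 174.112.112.0/21 (clear depth 21)
  + 125.143.116.83/32 (H2) depth=32
  + 130.184.244.48/28 (H1) depth=28
  del 89.56.80.0/20 (clear depth 20)
  del 174.112.0.0/16 (clear depth 16)
  Q 130.0.0.7: descend 10000010 ; hops seen [H0,H3] ; pick H3
  + 174.112.118.128/25 (H5) depth=25
  + 125.143.116.80/30 (H0) depth=30
  Q 89.0.4.60: descend 0101100100 ; hops seen [H0,H1] ; pick H1
  del 174.112.112.0/20 (clear depth 20)
  Q 125.143.116.80: descend 011111011000111101110100010100 ; hops seen [H0,H0,H2,H0] ; pick H0
  del 130.0.0.0/8 (clear depth 8)
  del 125.143.116.83/32 (clear depth 32)

== LOOKUPS ==
["no-route","H3","H3","H5","H2","H1","H3","H4","H3","H5","H3","H1","H0"]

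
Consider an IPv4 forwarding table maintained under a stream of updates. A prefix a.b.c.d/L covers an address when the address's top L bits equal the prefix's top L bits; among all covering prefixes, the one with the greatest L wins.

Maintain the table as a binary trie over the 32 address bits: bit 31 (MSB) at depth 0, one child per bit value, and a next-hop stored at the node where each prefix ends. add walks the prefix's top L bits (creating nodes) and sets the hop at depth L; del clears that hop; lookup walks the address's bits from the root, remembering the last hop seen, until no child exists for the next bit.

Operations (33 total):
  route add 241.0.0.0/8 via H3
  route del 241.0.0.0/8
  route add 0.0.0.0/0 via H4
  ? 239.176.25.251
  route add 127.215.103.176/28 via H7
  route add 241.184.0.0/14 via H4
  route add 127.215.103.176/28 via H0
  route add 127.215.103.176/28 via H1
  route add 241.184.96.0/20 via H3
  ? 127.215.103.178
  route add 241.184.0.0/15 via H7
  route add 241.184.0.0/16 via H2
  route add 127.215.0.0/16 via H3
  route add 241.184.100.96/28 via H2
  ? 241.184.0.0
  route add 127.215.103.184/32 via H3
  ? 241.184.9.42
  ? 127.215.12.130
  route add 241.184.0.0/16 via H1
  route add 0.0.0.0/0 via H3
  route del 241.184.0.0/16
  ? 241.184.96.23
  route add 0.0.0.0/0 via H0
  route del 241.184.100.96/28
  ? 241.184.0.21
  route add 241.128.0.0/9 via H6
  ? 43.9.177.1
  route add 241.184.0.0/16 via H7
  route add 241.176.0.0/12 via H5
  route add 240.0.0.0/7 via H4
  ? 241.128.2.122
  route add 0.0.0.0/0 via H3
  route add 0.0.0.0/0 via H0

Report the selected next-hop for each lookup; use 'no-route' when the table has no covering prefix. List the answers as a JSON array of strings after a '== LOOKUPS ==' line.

Apply in order:
  add 241.0.0.0/8 -> H3 at depth 8
  - 241.0.0.0/8 clear@8
  add 0.0.0.0/0 -> H4 at depth 0
  lookup 239.176.25.251: bits 111 walk d0:H4→d1:-→d2:-→d3:- -> H4
  add 127.215.103.176/28 -> H7 at depth 28
  add 241.184.0.0/14 -> H4 at depth 14
  add 127.215.103.176/28 -> H0 at depth 28
  add 127.215.103.176/28 -> H1 at depth 28
  add 241.184.96.0/20 -> H3 at depth 20
  lookup 127.215.103.178: bits 0111111111010111011001111011 walk d0:H4→d1:-→d2:-→d3:-→d4:-→d5:-→d6:-→d7:-→d8:-→d9:-→d10:-→d11:-→d12:-→d13:-→d14:-→d15:-→d16:-→d17:-→d18:-→d19:-→d20:-→d21:-→d22:-→d23:-→d24:-→d25:-→d26:-→d27:-→d28:H1 -> H1
  add 241.184.0.0/15 -> H7 at depth 15
  add 241.184.0.0/16 -> H2 at depth 16
  add 127.215.0.0/16 -> H3 at depth 16
  add 241.184.100.96/28 -> H2 at depth 28
  lookup 241.184.0.0: bits 11110001101110000 walk d0:H4→d1:-→d2:-→d3:-→d4:-→d5:-→d6:-→d7:-→d8:-→d9:-→d10:-→d11:-→d12:-→d13:-→d14:H4→d15:H7→d16:H2→d17:- -> H2
  add 127.215.103.184/32 -> H3 at depth 32
  lookup 241.184.9.42: bits 11110001101110000 walk d0:H4→d1:-→d2:-→d3:-→d4:-→d5:-→d6:-→d7:-→d8:-→d9:-→d10:-→d11:-→d12:-→d13:-→d14:H4→d15:H7→d16:H2→d17:- -> H2
  lookup 127.215.12.130: bits 01111111110101110 walk d0:H4→d1:-→d2:-→d3:-→d4:-→d5:-→d6:-→d7:-→d8:-→d9:-→d10:-→d11:-→d12:-→d13:-→d14:-→d15:-→d16:H3→d17:- -> H3
  add 241.184.0.0/16 -> H1 at depth 16
  add 0.0.0.0/0 -> H3 at depth 0
  - 241.184.0.0/16 clear@16
  lookup 241.184.96.23: bits 111100011011100001100 walk d0:H3→d1:-→d2:-→d3:-→d4:-→d5:-→d6:-→d7:-→d8:-→d9:-→d10:-→d11:-→d12:-→d13:-→d14:H4→d15:H7→d16:-→d17:-→d18:-→d19:-→d20:H3→d21:- -> H3
  add 0.0.0.0/0 -> H0 at depth 0
  - 241.184.100.96/28 clear@28
  lookup 241.184.0.21: bits 11110001101110000 walk d0:H0→d1:-→d2:-→d3:-→d4:-→d5:-→d6:-→d7:-→d8:-→d9:-→d10:-→d11:-→d12:-→d13:-→d14:H4→d15:H7→d16:-→d17:- -> H7
  add 241.128.0.0/9 -> H6 at depth 9
  lookup 43.9.177.1: bits 0 walk d0:H0→d1:- -> H0
  add 241.184.0.0/16 -> H7 at depth 16
  add 241.176.0.0/12 -> H5 at depth 12
  add 240.0.0.0/7 -> H4 at depth 7
  lookup 241.128.2.122: bits 1111000110 walk d0:H0→d1:-→d2:-→d3:-→d4:-→d5:-→d6:-→d7:H4→d8:-→d9:H6→d10:- -> H6
  add 0.0.0.0/0 -> H3 at depth 0
  add 0.0.0.0/0 -> H0 at depth 0

== LOOKUPS ==
["H4","H1","H2","H2","H3","H3","H7","H0","H6"]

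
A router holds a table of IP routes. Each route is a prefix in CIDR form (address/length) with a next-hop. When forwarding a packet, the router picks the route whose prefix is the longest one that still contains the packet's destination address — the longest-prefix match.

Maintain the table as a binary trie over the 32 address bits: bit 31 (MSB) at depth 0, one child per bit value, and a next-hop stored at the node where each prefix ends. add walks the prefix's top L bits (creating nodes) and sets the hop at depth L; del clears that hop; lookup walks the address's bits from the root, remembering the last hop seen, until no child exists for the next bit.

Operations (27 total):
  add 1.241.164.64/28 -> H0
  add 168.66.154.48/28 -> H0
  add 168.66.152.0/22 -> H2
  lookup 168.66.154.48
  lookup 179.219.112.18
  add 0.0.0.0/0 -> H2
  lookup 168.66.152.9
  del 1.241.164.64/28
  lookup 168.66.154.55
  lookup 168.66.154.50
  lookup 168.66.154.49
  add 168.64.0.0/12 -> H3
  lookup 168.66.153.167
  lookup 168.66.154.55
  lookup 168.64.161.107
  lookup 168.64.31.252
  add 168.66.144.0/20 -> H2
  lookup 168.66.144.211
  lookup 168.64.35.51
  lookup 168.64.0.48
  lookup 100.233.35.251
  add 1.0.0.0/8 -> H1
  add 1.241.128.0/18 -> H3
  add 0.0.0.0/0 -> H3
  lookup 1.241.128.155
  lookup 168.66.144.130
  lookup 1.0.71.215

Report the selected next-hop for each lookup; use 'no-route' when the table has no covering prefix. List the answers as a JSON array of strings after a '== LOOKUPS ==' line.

Trace:
  + 1.241.164.64/28 (H0) depth=28
  + 168.66.154.48/28 (H0) depth=28
  + 168.66.152.0/22 (H2) depth=22
  lookup 168.66.154.48: bits 1010100001000010100110100011 walk d0:-→d1:-→d2:-→d3:-→d4:-→d5:-→d6:-→d7:-→d8:-→d9:-→d10:-→d11:-→d12:-→d13:-→d14:-→d15:-→d16:-→d17:-→d18:-→d19:-→d20:-→d21:-→d22:H2→d23:-→d24:-→d25:-→d26:-→d27:-→d28:H0 -> H0
  lookup 179.219.112.18: bits 101 walk d0:-→d1:-→d2:-→d3:- -> no-route
  + 0.0.0.0/0 (H2) depth=0
  lookup 168.66.152.9: bits 1010100001000010100110 walk d0:H2→d1:-→d2:-→d3:-→d4:-→d5:-→d6:-→d7:-→d8:-→d9:-→d10:-→d11:-→d12:-→d13:-→d14:-→d15:-→d16:-→d17:-→d18:-→d19:-→d20:-→d21:-→d22:H2 -> H2
  del 1.241.164.64/28 (clear depth 28)
  lookup 168.66.154.55: bits 1010100001000010100110100011 walk d0:H2→d1:-→d2:-→d3:-→d4:-→d5:-→d6:-→d7:-→d8:-→d9:-→d10:-→d11:-→d12:-→d13:-→d14:-→d15:-→d16:-→d17:-→d18:-→d19:-→d20:-→d21:-→d22:H2→d23:-→d24:-→d25:-→d26:-→d27:-→d28:H0 -> H0
  lookup 168.66.154.50: bits 1010100001000010100110100011 walk d0:H2→d1:-→d2:-→d3:-→d4:-→d5:-→d6:-→d7:-→d8:-→d9:-→d10:-→d11:-→d12:-→d13:-→d14:-→d15:-→d16:-→d17:-→d18:-→d19:-→d20:-→d21:-→d22:H2→d23:-→d24:-→d25:-→d26:-→d27:-→d28:H0 -> H0
  lookup 168.66.154.49: bits 1010100001000010100110100011 walk d0:H2→d1:-→d2:-→d3:-→d4:-→d5:-→d6:-→d7:-→d8:-→d9:-→d10:-→d11:-→d12:-→d13:-→d14:-→d15:-→d16:-→d17:-→d18:-→d19:-→d20:-→d21:-→d22:H2→d23:-→d24:-→d25:-→d26:-→d27:-→d28:H0 -> H0
  + 168.64.0.0/12 (H3) depth=12
  lookup 168.66.153.167: bits 1010100001000010100110 walk d0:H2→d1:-→d2:-→d3:-→d4:-→d5:-→d6:-→d7:-→d8:-→d9:-→d10:-→d11:-→d12:H3→d13:-→d14:-→d15:-→d16:-→d17:-→d18:-→d19:-→d20:-→d21:-→d22:H2 -> H2
  lookup 168.66.154.55: bits 1010100001000010100110100011 walk d0:H2→d1:-→d2:-→d3:-→d4:-→d5:-→d6:-→d7:-→d8:-→d9:-→d10:-→d11:-→d12:H3→d13:-→d14:-→d15:-→d16:-→d17:-→d18:-→d19:-→d20:-→d21:-→d22:H2→d23:-→d24:-→d25:-→d26:-→d27:-→d28:H0 -> H0
  lookup 168.64.161.107: bits 10101000010000 walk d0:H2→d1:-→d2:-→d3:-→d4:-→d5:-→d6:-→d7:-→d8:-→d9:-→d10:-→d11:-→d12:H3→d13:-→d14:- -> H3
  lookup 168.64.31.252: bits 10101000010000 walk d0:H2→d1:-→d2:-→d3:-→d4:-→d5:-→d6:-→d7:-→d8:-→d9:-→d10:-→d11:-→d12:H3→d13:-→d14:- -> H3
  + 168.66.144.0/20 (H2) depth=20
  lookup 168.66.144.211: bits 10101000010000101001 walk d0:H2→d1:-→d2:-→d3:-→d4:-→d5:-→d6:-→d7:-→d8:-→d9:-→d10:-→d11:-→d12:H3→d13:-→d14:-→d15:-→d16:-→d17:-→d18:-→d19:-→d20:H2 -> H2
  lookup 168.64.35.51: bits 10101000010000 walk d0:H2→d1:-→d2:-→d3:-→d4:-→d5:-→d6:-→d7:-→d8:-→d9:-→d10:-→d11:-→d12:H3→d13:-→d14:- -> H3
  lookup 168.64.0.48: bits 10101000010000 walk d0:H2→d1:-→d2:-→d3:-→d4:-→d5:-→d6:-→d7:-→d8:-→d9:-→d10:-→d11:-→d12:H3→d13:-→d14:- -> H3
  lookup 100.233.35.251: bits 0 walk d0:H2→d1:- -> H2
  + 1.0.0.0/8 (H1) depth=8
  + 1.241.128.0/18 (H3) depth=18
  + 0.0.0.0/0 (H3) depth=0
  lookup 1.241.128.155: bits 000000011111000110 walk d0:H3→d1:-→d2:-→d3:-→d4:-→d5:-→d6:-→d7:-→d8:H1→d9:-→d10:-→d11:-→d12:-→d13:-→d14:-→d15:-→d16:-→d17:-→d18:H3 -> H3
  lookup 168.66.144.130: bits 10101000010000101001 walk d0:H3→d1:-→d2:-→d3:-→d4:-→d5:-→d6:-→d7:-→d8:-→d9:-→d10:-→d11:-→d12:H3→d13:-→d14:-→d15:-→d16:-→d17:-→d18:-→d19:-→d20:H2 -> H2
  lookup 1.0.71.215: bits 00000001 walk d0:H3→d1:-→d2:-→d3:-→d4:-→d5:-→d6:-→d7:-→d8:H1 -> H1

== LOOKUPS ==
["H0","no-route","H2","H0","H0","H0","H2","H0","H3","H3","H2","H3","H3","H2","H3","H2","H1"]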